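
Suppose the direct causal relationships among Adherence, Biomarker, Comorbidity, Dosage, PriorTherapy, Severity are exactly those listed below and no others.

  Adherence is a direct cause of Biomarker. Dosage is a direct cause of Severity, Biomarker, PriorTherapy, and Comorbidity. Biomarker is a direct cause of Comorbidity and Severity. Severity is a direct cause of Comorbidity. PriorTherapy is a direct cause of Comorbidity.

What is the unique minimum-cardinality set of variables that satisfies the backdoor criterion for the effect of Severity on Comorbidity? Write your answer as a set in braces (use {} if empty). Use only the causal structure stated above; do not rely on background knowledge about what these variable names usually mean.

Variables eligible for adjustment (non-descendants of Severity, excluding Severity and Comorbidity): {Adherence, Biomarker, Dosage, PriorTherapy}.
Backdoor paths from Severity to Comorbidity:
  P1: Severity <- Dosage -> Biomarker -> Comorbidity
  P2: Severity <- Dosage -> PriorTherapy -> Comorbidity
  P3: Severity <- Dosage -> Comorbidity
  P4: Severity <- Biomarker <- Dosage -> PriorTherapy -> Comorbidity
  P5: Severity <- Biomarker <- Dosage -> Comorbidity
  P6: Severity <- Biomarker -> Comorbidity
The empty set is not sufficient: P1 (Severity <- Dosage -> Biomarker -> Comorbidity) has no collider blocking it and no conditioned non-collider, so it is open.
Try {Biomarker, Dosage}:
  P1: blocked at fork node Dosage ∈ conditioning set.
  P2: blocked at fork node Dosage ∈ conditioning set.
  P3: blocked at fork node Dosage ∈ conditioning set.
  P4: blocked at chain node Biomarker ∈ conditioning set.
  P5: blocked at chain node Biomarker ∈ conditioning set.
  P6: blocked at fork node Biomarker ∈ conditioning set.
{Biomarker, Dosage} contains no descendant of Severity and blocks every backdoor path.
Every element of {Biomarker, Dosage} is needed (dropping Biomarker leaves P6 open; dropping Dosage leaves P2 open), so no proper subset is valid.
Among all size-2 subsets of the eligible variables, only {Biomarker, Dosage} blocks every backdoor path, so it is the unique smallest valid adjustment set.

{Biomarker, Dosage}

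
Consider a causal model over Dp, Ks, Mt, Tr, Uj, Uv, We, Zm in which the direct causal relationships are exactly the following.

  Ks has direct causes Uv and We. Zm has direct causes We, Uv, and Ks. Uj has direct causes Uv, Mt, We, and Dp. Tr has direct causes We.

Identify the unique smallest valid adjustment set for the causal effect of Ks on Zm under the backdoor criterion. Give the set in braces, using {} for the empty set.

{Uv, We}

Variables eligible for adjustment (non-descendants of Ks, excluding Ks and Zm): {Dp, Mt, Tr, Uj, Uv, We}.
Backdoor paths from Ks to Zm:
  P1: Ks <- Uv -> Uj <- We -> Zm
  P2: Ks <- Uv -> Zm
  P3: Ks <- We -> Uj <- Uv -> Zm
  P4: Ks <- We -> Zm
The empty set is not sufficient: P2 (Ks <- Uv -> Zm) has no collider blocking it and no conditioned non-collider, so it is open.
Try {Uv, We}:
  P1: blocked at fork node Uv ∈ conditioning set.
  P2: blocked at fork node Uv ∈ conditioning set.
  P3: blocked at fork node We ∈ conditioning set.
  P4: blocked at fork node We ∈ conditioning set.
{Uv, We} contains no descendant of Ks and blocks every backdoor path.
Every element of {Uv, We} is needed (dropping Uv leaves P2 open; dropping We leaves P4 open), so no proper subset is valid.
Among all size-2 subsets of the eligible variables, only {Uv, We} blocks every backdoor path, so it is the unique smallest valid adjustment set.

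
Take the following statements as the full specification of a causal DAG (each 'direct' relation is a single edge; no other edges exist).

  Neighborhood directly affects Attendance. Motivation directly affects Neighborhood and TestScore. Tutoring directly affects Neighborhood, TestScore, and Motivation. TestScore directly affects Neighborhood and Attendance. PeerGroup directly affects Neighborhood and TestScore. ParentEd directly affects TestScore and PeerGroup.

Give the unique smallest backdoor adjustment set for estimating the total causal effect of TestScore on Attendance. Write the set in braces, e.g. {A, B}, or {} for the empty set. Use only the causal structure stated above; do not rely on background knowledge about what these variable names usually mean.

{Motivation, PeerGroup, Tutoring}

Variables eligible for adjustment (non-descendants of TestScore, excluding TestScore and Attendance): {Motivation, ParentEd, PeerGroup, Tutoring}.
Backdoor paths from TestScore to Attendance:
  P1: TestScore <- ParentEd -> PeerGroup -> Neighborhood -> Attendance
  P2: TestScore <- PeerGroup -> Neighborhood -> Attendance
  P3: TestScore <- Tutoring -> Motivation -> Neighborhood -> Attendance
  P4: TestScore <- Tutoring -> Neighborhood -> Attendance
  P5: TestScore <- Motivation <- Tutoring -> Neighborhood -> Attendance
  P6: TestScore <- Motivation -> Neighborhood -> Attendance
The empty set is not sufficient: P1 (TestScore <- ParentEd -> PeerGroup -> Neighborhood -> Attendance) has no collider blocking it and no conditioned non-collider, so it is open.
Try {Motivation, PeerGroup, Tutoring}:
  P1: blocked at chain node PeerGroup ∈ conditioning set.
  P2: blocked at fork node PeerGroup ∈ conditioning set.
  P3: blocked at fork node Tutoring ∈ conditioning set.
  P4: blocked at fork node Tutoring ∈ conditioning set.
  P5: blocked at chain node Motivation ∈ conditioning set.
  P6: blocked at fork node Motivation ∈ conditioning set.
{Motivation, PeerGroup, Tutoring} contains no descendant of TestScore and blocks every backdoor path.
Every element of {Motivation, PeerGroup, Tutoring} is needed (dropping Motivation leaves P6 open; dropping PeerGroup leaves P1 open; dropping Tutoring leaves P4 open), so no proper subset is valid.
Among all size-3 subsets of the eligible variables, only {Motivation, PeerGroup, Tutoring} blocks every backdoor path, so it is the unique smallest valid adjustment set.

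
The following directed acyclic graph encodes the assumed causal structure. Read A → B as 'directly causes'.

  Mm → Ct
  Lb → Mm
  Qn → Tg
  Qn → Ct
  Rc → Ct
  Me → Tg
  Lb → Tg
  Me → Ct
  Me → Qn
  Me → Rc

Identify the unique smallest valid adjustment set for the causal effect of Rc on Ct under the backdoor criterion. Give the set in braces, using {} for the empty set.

Variables eligible for adjustment (non-descendants of Rc, excluding Rc and Ct): {Lb, Me, Mm, Qn, Tg}.
Backdoor paths from Rc to Ct:
  P1: Rc <- Me -> Qn -> Tg <- Lb -> Mm -> Ct
  P2: Rc <- Me -> Qn -> Ct
  P3: Rc <- Me -> Tg <- Lb -> Mm -> Ct
  P4: Rc <- Me -> Tg <- Qn -> Ct
  P5: Rc <- Me -> Ct
The empty set is not sufficient: P2 (Rc <- Me -> Qn -> Ct) has no collider blocking it and no conditioned non-collider, so it is open.
Try {Me}:
  P1: blocked at fork node Me ∈ conditioning set.
  P2: blocked at fork node Me ∈ conditioning set.
  P3: blocked at fork node Me ∈ conditioning set.
  P4: blocked at fork node Me ∈ conditioning set.
  P5: blocked at fork node Me ∈ conditioning set.
{Me} contains no descendant of Rc and blocks every backdoor path.
No other singleton works — e.g. {Lb} leaves P2 open — so {Me} is the unique smallest valid adjustment set.

{Me}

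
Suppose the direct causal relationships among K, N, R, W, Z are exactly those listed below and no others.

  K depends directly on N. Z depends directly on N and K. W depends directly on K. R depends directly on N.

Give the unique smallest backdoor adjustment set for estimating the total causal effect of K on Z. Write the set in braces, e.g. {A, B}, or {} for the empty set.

{N}

Variables eligible for adjustment (non-descendants of K, excluding K and Z): {N, R}.
Backdoor paths from K to Z:
  P1: K <- N -> Z
The empty set is not sufficient: P1 (K <- N -> Z) has no collider blocking it and no conditioned non-collider, so it is open.
Try {N}:
  P1: blocked at fork node N ∈ conditioning set.
{N} contains no descendant of K and blocks every backdoor path.
No other singleton works — e.g. {R} leaves P1 open — so {N} is the unique smallest valid adjustment set.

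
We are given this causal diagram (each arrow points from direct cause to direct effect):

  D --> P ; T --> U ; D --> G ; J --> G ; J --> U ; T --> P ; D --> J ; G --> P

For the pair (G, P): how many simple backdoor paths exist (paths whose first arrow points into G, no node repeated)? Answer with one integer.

4

A backdoor path from G to P is any simple undirected path whose first edge points into G (i.e. leaves G via a parent).
Parents of G: {D, J}.
Enumerating:
  P1: G <- D -> J -> U <- T -> P
  P2: G <- D -> P
  P3: G <- J <- D -> P
  P4: G <- J -> U <- T -> P
That exhausts the simple backdoor paths. Count: 4.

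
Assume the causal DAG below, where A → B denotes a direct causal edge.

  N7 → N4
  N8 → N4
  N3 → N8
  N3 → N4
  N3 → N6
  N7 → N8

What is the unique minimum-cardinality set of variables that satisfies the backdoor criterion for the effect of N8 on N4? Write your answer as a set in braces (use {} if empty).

{N3, N7}

Variables eligible for adjustment (non-descendants of N8, excluding N8 and N4): {N3, N6, N7}.
Backdoor paths from N8 to N4:
  P1: N8 <- N7 -> N4
  P2: N8 <- N3 -> N4
The empty set is not sufficient: P1 (N8 <- N7 -> N4) has no collider blocking it and no conditioned non-collider, so it is open.
Try {N3, N7}:
  P1: blocked at fork node N7 ∈ conditioning set.
  P2: blocked at fork node N3 ∈ conditioning set.
{N3, N7} contains no descendant of N8 and blocks every backdoor path.
Every element of {N3, N7} is needed (dropping N3 leaves P2 open; dropping N7 leaves P1 open), so no proper subset is valid.
Among all size-2 subsets of the eligible variables, only {N3, N7} blocks every backdoor path, so it is the unique smallest valid adjustment set.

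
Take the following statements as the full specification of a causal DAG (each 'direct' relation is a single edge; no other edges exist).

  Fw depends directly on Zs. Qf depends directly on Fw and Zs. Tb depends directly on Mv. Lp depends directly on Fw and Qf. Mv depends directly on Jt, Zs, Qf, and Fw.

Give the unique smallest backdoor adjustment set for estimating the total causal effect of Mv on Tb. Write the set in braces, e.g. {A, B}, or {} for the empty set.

{}

Variables eligible for adjustment (non-descendants of Mv, excluding Mv and Tb): {Fw, Jt, Lp, Qf, Zs}.
Backdoor paths from Mv to Tb:
  (none)
With no backdoor paths the empty set already satisfies the criterion, and it is trivially minimal.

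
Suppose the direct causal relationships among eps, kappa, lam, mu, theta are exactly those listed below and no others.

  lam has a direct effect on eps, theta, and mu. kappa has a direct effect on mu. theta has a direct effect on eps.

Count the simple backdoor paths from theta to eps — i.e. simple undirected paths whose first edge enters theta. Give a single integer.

A backdoor path from theta to eps is any simple undirected path whose first edge points into theta (i.e. leaves theta via a parent).
Parents of theta: {lam}.
Enumerating:
  P1: theta <- lam -> eps
That exhausts the simple backdoor paths. Count: 1.

1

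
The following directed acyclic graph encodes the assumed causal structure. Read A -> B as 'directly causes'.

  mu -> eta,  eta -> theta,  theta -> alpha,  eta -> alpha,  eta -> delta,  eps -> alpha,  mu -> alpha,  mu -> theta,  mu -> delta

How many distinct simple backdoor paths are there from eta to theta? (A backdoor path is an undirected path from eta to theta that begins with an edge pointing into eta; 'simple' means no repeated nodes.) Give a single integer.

2

A backdoor path from eta to theta is any simple undirected path whose first edge points into eta (i.e. leaves eta via a parent).
Parents of eta: {mu}.
Enumerating:
  P1: eta <- mu -> theta
  P2: eta <- mu -> alpha <- theta
That exhausts the simple backdoor paths. Count: 2.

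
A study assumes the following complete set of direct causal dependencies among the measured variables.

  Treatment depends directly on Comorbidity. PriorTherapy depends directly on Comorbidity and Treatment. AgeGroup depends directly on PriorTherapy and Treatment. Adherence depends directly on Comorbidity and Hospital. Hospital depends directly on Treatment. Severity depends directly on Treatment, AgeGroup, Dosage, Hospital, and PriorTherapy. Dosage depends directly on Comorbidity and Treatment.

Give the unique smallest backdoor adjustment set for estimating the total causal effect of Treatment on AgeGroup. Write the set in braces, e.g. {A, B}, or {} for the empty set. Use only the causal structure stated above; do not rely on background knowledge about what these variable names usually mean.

Variables eligible for adjustment (non-descendants of Treatment, excluding Treatment and AgeGroup): {Comorbidity}.
Backdoor paths from Treatment to AgeGroup:
  P1: Treatment <- Comorbidity -> PriorTherapy -> AgeGroup
  P2: Treatment <- Comorbidity -> PriorTherapy -> Severity <- AgeGroup
  P3: Treatment <- Comorbidity -> Dosage -> Severity <- PriorTherapy -> AgeGroup
  P4: Treatment <- Comorbidity -> Dosage -> Severity <- AgeGroup
  P5: Treatment <- Comorbidity -> Adherence <- Hospital -> Severity <- PriorTherapy -> AgeGroup
  P6: Treatment <- Comorbidity -> Adherence <- Hospital -> Severity <- AgeGroup
The empty set is not sufficient: P1 (Treatment <- Comorbidity -> PriorTherapy -> AgeGroup) has no collider blocking it and no conditioned non-collider, so it is open.
Try {Comorbidity}:
  P1: blocked at fork node Comorbidity ∈ conditioning set.
  P2: blocked at fork node Comorbidity ∈ conditioning set.
  P3: blocked at fork node Comorbidity ∈ conditioning set.
  P4: blocked at fork node Comorbidity ∈ conditioning set.
  P5: blocked at fork node Comorbidity ∈ conditioning set.
  P6: blocked at fork node Comorbidity ∈ conditioning set.
{Comorbidity} contains no descendant of Treatment and blocks every backdoor path.
{Comorbidity} is the unique smallest valid adjustment set.

{Comorbidity}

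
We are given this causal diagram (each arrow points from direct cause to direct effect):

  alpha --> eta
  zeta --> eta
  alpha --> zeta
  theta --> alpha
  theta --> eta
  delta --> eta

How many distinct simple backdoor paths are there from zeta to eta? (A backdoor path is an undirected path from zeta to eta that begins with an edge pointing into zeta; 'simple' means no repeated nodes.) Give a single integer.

A backdoor path from zeta to eta is any simple undirected path whose first edge points into zeta (i.e. leaves zeta via a parent).
Parents of zeta: {alpha}.
Enumerating:
  P1: zeta <- alpha <- theta -> eta
  P2: zeta <- alpha -> eta
That exhausts the simple backdoor paths. Count: 2.

2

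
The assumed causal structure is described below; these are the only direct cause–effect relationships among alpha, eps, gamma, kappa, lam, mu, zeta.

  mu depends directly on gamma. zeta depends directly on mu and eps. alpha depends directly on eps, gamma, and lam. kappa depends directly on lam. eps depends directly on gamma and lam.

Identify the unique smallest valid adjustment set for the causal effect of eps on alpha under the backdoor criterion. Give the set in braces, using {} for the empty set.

{gamma, lam}

Variables eligible for adjustment (non-descendants of eps, excluding eps and alpha): {gamma, kappa, lam, mu}.
Backdoor paths from eps to alpha:
  P1: eps <- gamma -> alpha
  P2: eps <- lam -> alpha
The empty set is not sufficient: P1 (eps <- gamma -> alpha) has no collider blocking it and no conditioned non-collider, so it is open.
Try {gamma, lam}:
  P1: blocked at fork node gamma ∈ conditioning set.
  P2: blocked at fork node lam ∈ conditioning set.
{gamma, lam} contains no descendant of eps and blocks every backdoor path.
Every element of {gamma, lam} is needed (dropping gamma leaves P1 open; dropping lam leaves P2 open), so no proper subset is valid.
Among all size-2 subsets of the eligible variables, only {gamma, lam} blocks every backdoor path, so it is the unique smallest valid adjustment set.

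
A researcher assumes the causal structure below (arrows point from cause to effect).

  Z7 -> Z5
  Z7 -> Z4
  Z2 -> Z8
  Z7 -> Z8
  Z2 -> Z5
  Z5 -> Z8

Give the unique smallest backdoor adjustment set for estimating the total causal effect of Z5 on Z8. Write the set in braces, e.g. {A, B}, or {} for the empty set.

{Z2, Z7}

Variables eligible for adjustment (non-descendants of Z5, excluding Z5 and Z8): {Z2, Z4, Z7}.
Backdoor paths from Z5 to Z8:
  P1: Z5 <- Z2 -> Z8
  P2: Z5 <- Z7 -> Z8
The empty set is not sufficient: P1 (Z5 <- Z2 -> Z8) has no collider blocking it and no conditioned non-collider, so it is open.
Try {Z2, Z7}:
  P1: blocked at fork node Z2 ∈ conditioning set.
  P2: blocked at fork node Z7 ∈ conditioning set.
{Z2, Z7} contains no descendant of Z5 and blocks every backdoor path.
Every element of {Z2, Z7} is needed (dropping Z2 leaves P1 open; dropping Z7 leaves P2 open), so no proper subset is valid.
Among all size-2 subsets of the eligible variables, only {Z2, Z7} blocks every backdoor path, so it is the unique smallest valid adjustment set.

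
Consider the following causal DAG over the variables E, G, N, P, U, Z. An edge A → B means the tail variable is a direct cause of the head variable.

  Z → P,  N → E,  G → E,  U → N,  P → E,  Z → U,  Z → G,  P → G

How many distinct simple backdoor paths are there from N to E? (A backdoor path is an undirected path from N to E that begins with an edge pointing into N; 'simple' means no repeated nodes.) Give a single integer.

4

A backdoor path from N to E is any simple undirected path whose first edge points into N (i.e. leaves N via a parent).
Parents of N: {U}.
Enumerating:
  P1: N <- U <- Z -> P -> G -> E
  P2: N <- U <- Z -> P -> E
  P3: N <- U <- Z -> G <- P -> E
  P4: N <- U <- Z -> G -> E
That exhausts the simple backdoor paths. Count: 4.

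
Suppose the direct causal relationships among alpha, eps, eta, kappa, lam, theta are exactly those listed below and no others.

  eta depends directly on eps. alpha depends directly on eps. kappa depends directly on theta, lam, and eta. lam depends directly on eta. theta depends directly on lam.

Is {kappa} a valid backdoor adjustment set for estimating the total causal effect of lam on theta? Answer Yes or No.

Backdoor paths from lam to theta (paths whose first edge points into lam):
  P1: lam <- eta -> kappa <- theta
Condition 1 (no descendant of lam in the set): FAILS — kappa is a descendant of lam.
Condition 2 (every backdoor path blocked by {kappa}):
  P1: open — collider(s) kappa are conditioned on (or have a conditioned descendant) and no non-collider on the path is in the set.
{kappa} does not satisfy the backdoor criterion.

No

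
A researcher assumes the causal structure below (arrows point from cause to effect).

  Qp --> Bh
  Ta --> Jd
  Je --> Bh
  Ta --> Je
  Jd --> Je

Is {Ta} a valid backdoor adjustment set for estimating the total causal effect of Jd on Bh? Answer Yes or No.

Backdoor paths from Jd to Bh (paths whose first edge points into Jd):
  P1: Jd <- Ta -> Je -> Bh
Condition 1 (no descendant of Jd in the set): holds — descendants of Jd are {Bh, Je}; none are in {Ta}.
Condition 2 (every backdoor path blocked by {Ta}):
  P1: blocked at fork node Ta ∈ conditioning set.
{Ta} satisfies the backdoor criterion.

Yes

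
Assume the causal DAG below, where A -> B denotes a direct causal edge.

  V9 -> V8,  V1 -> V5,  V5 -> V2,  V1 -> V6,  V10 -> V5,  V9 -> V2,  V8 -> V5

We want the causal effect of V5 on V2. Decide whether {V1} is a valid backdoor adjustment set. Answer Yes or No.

No

Backdoor paths from V5 to V2 (paths whose first edge points into V5):
  P1: V5 <- V8 <- V9 -> V2
Condition 1 (no descendant of V5 in the set): holds — descendants of V5 are {V2}; none are in {V1}.
Condition 2 (every backdoor path blocked by {V1}):
  P1: open — no interior node is in the conditioning set.
{V1} does not satisfy the backdoor criterion.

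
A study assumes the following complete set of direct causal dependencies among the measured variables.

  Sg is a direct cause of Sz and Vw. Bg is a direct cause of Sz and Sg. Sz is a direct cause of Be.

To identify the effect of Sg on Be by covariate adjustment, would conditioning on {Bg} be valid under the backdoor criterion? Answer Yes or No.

Backdoor paths from Sg to Be (paths whose first edge points into Sg):
  P1: Sg <- Bg -> Sz -> Be
Condition 1 (no descendant of Sg in the set): holds — descendants of Sg are {Be, Sz, Vw}; none are in {Bg}.
Condition 2 (every backdoor path blocked by {Bg}):
  P1: blocked at fork node Bg ∈ conditioning set.
{Bg} satisfies the backdoor criterion.

Yes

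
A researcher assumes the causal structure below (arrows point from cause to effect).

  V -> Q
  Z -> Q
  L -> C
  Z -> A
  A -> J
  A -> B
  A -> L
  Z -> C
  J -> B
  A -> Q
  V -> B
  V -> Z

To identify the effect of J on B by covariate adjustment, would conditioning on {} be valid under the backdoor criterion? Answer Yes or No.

Backdoor paths from J to B (paths whose first edge points into J):
  P1: J <- A <- Z <- V -> B
  P2: J <- A <- Z -> Q <- V -> B
  P3: J <- A -> B
  P4: J <- A -> Q <- V -> B
  P5: J <- A -> Q <- Z <- V -> B
  P6: J <- A -> L -> C <- Z <- V -> B
  P7: J <- A -> L -> C <- Z -> Q <- V -> B
Condition 1 (no descendant of J in the set): holds — descendants of J are {B}; none are in {}.
Condition 2 (every backdoor path blocked by {}):
  P1: open — no interior node is in the conditioning set.
  P2: blocked at collider Q (neither it nor any descendant is in the conditioning set).
  P3: open — no interior node is in the conditioning set.
  P4: blocked at collider Q (neither it nor any descendant is in the conditioning set).
  P5: blocked at collider Q (neither it nor any descendant is in the conditioning set).
  P6: blocked at collider C (neither it nor any descendant is in the conditioning set).
  P7: blocked at collider C (neither it nor any descendant is in the conditioning set).
{} does not satisfy the backdoor criterion.

No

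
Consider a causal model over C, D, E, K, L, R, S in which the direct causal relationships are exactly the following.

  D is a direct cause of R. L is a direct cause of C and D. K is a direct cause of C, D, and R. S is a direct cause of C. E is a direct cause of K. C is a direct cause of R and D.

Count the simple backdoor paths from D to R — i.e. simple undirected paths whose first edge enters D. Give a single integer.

A backdoor path from D to R is any simple undirected path whose first edge points into D (i.e. leaves D via a parent).
Parents of D: {C, K, L}.
Enumerating:
  P1: D <- L -> C <- K -> R
  P2: D <- L -> C -> R
  P3: D <- K -> C -> R
  P4: D <- K -> R
  P5: D <- C <- K -> R
  P6: D <- C -> R
That exhausts the simple backdoor paths. Count: 6.

6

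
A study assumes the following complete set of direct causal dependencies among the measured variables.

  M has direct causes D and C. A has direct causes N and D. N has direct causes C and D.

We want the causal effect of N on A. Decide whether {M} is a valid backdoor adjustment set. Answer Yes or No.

Backdoor paths from N to A (paths whose first edge points into N):
  P1: N <- D -> A
  P2: N <- C -> M <- D -> A
Condition 1 (no descendant of N in the set): holds — descendants of N are {A}; none are in {M}.
Condition 2 (every backdoor path blocked by {M}):
  P1: open — no interior node is in the conditioning set.
  P2: open — collider(s) M are conditioned on (or have a conditioned descendant) and no non-collider on the path is in the set.
{M} does not satisfy the backdoor criterion.

No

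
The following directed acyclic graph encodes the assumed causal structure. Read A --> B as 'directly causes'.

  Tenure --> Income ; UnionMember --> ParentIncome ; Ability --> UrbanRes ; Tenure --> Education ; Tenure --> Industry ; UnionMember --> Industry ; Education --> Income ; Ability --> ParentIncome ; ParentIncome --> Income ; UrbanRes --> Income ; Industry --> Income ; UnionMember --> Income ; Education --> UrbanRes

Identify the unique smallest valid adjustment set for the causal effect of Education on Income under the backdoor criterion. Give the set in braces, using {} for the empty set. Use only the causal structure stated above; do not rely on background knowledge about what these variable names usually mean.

{Tenure}

Variables eligible for adjustment (non-descendants of Education, excluding Education and Income): {Ability, Industry, ParentIncome, Tenure, UnionMember}.
Backdoor paths from Education to Income:
  P1: Education <- Tenure -> Industry <- UnionMember -> ParentIncome <- Ability -> UrbanRes -> Income
  P2: Education <- Tenure -> Industry <- UnionMember -> ParentIncome -> Income
  P3: Education <- Tenure -> Industry <- UnionMember -> Income
  P4: Education <- Tenure -> Industry -> Income
  P5: Education <- Tenure -> Income
The empty set is not sufficient: P4 (Education <- Tenure -> Industry -> Income) has no collider blocking it and no conditioned non-collider, so it is open.
Try {Tenure}:
  P1: blocked at fork node Tenure ∈ conditioning set.
  P2: blocked at fork node Tenure ∈ conditioning set.
  P3: blocked at fork node Tenure ∈ conditioning set.
  P4: blocked at fork node Tenure ∈ conditioning set.
  P5: blocked at fork node Tenure ∈ conditioning set.
{Tenure} contains no descendant of Education and blocks every backdoor path.
No other singleton works — e.g. {UnionMember} leaves P4 open — so {Tenure} is the unique smallest valid adjustment set.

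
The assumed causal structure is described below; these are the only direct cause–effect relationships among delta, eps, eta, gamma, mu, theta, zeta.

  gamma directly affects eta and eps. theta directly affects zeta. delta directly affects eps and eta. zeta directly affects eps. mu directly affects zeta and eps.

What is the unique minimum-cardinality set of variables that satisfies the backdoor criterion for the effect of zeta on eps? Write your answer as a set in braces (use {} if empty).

Variables eligible for adjustment (non-descendants of zeta, excluding zeta and eps): {delta, eta, gamma, mu, theta}.
Backdoor paths from zeta to eps:
  P1: zeta <- mu -> eps
The empty set is not sufficient: P1 (zeta <- mu -> eps) has no collider blocking it and no conditioned non-collider, so it is open.
Try {mu}:
  P1: blocked at fork node mu ∈ conditioning set.
{mu} contains no descendant of zeta and blocks every backdoor path.
No other singleton works — e.g. {delta} leaves P1 open — so {mu} is the unique smallest valid adjustment set.

{mu}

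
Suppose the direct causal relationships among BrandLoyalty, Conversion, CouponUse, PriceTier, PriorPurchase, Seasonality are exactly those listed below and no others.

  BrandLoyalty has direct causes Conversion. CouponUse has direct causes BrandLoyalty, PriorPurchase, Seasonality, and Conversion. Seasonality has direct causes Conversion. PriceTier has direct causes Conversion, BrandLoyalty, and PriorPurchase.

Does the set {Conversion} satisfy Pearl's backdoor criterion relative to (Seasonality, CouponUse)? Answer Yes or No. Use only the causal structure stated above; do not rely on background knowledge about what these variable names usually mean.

Yes

Backdoor paths from Seasonality to CouponUse (paths whose first edge points into Seasonality):
  P1: Seasonality <- Conversion -> BrandLoyalty -> PriceTier <- PriorPurchase -> CouponUse
  P2: Seasonality <- Conversion -> BrandLoyalty -> CouponUse
  P3: Seasonality <- Conversion -> PriceTier <- PriorPurchase -> CouponUse
  P4: Seasonality <- Conversion -> PriceTier <- BrandLoyalty -> CouponUse
  P5: Seasonality <- Conversion -> CouponUse
Condition 1 (no descendant of Seasonality in the set): holds — descendants of Seasonality are {CouponUse}; none are in {Conversion}.
Condition 2 (every backdoor path blocked by {Conversion}):
  P1: blocked at fork node Conversion ∈ conditioning set.
  P2: blocked at fork node Conversion ∈ conditioning set.
  P3: blocked at fork node Conversion ∈ conditioning set.
  P4: blocked at fork node Conversion ∈ conditioning set.
  P5: blocked at fork node Conversion ∈ conditioning set.
{Conversion} satisfies the backdoor criterion.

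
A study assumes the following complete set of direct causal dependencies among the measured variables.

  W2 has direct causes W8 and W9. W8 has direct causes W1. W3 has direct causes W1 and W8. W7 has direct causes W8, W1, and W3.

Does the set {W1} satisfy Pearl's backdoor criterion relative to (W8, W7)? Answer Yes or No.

Backdoor paths from W8 to W7 (paths whose first edge points into W8):
  P1: W8 <- W1 -> W3 -> W7
  P2: W8 <- W1 -> W7
Condition 1 (no descendant of W8 in the set): holds — descendants of W8 are {W2, W3, W7}; none are in {W1}.
Condition 2 (every backdoor path blocked by {W1}):
  P1: blocked at fork node W1 ∈ conditioning set.
  P2: blocked at fork node W1 ∈ conditioning set.
{W1} satisfies the backdoor criterion.

Yes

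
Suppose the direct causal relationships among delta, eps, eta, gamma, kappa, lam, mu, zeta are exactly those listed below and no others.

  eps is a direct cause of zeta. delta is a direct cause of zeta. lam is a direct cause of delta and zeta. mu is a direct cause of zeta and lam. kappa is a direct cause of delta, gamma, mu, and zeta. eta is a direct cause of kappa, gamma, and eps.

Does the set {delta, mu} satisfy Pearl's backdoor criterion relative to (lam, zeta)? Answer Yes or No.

Backdoor paths from lam to zeta (paths whose first edge points into lam):
  P1: lam <- mu <- kappa <- eta -> eps -> zeta
  P2: lam <- mu <- kappa -> gamma <- eta -> eps -> zeta
  P3: lam <- mu <- kappa -> delta -> zeta
  P4: lam <- mu <- kappa -> zeta
  P5: lam <- mu -> zeta
Condition 1 (no descendant of lam in the set): FAILS — delta is a descendant of lam.
Condition 2 (every backdoor path blocked by {delta, mu}):
  P1: blocked at chain node mu ∈ conditioning set.
  P2: blocked at chain node mu ∈ conditioning set.
  P3: blocked at chain node mu ∈ conditioning set.
  P4: blocked at chain node mu ∈ conditioning set.
  P5: blocked at fork node mu ∈ conditioning set.
{delta, mu} does not satisfy the backdoor criterion.

No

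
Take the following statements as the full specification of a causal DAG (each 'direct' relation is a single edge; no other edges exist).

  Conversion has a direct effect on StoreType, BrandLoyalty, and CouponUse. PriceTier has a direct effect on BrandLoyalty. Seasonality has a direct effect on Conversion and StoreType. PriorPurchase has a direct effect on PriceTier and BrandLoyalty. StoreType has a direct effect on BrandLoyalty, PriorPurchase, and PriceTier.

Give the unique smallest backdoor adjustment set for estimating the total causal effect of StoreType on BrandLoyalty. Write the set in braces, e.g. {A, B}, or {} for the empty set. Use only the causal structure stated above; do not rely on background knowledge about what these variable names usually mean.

Variables eligible for adjustment (non-descendants of StoreType, excluding StoreType and BrandLoyalty): {Conversion, CouponUse, Seasonality}.
Backdoor paths from StoreType to BrandLoyalty:
  P1: StoreType <- Seasonality -> Conversion -> BrandLoyalty
  P2: StoreType <- Conversion -> BrandLoyalty
The empty set is not sufficient: P1 (StoreType <- Seasonality -> Conversion -> BrandLoyalty) has no collider blocking it and no conditioned non-collider, so it is open.
Try {Conversion}:
  P1: blocked at chain node Conversion ∈ conditioning set.
  P2: blocked at fork node Conversion ∈ conditioning set.
{Conversion} contains no descendant of StoreType and blocks every backdoor path.
No other singleton works — e.g. {Seasonality} leaves P2 open — so {Conversion} is the unique smallest valid adjustment set.

{Conversion}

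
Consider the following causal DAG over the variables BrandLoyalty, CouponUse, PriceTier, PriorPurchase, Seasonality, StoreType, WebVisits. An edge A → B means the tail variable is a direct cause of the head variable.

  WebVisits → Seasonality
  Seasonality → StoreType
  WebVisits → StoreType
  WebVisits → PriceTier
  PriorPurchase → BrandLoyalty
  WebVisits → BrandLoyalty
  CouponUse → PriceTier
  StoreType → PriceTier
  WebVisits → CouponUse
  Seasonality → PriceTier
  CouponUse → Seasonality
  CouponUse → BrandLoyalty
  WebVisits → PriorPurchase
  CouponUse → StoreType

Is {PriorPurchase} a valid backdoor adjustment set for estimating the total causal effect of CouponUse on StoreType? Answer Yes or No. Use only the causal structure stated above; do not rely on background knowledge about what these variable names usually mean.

Backdoor paths from CouponUse to StoreType (paths whose first edge points into CouponUse):
  P1: CouponUse <- WebVisits -> Seasonality -> StoreType
  P2: CouponUse <- WebVisits -> Seasonality -> PriceTier <- StoreType
  P3: CouponUse <- WebVisits -> StoreType
  P4: CouponUse <- WebVisits -> PriceTier <- Seasonality -> StoreType
  P5: CouponUse <- WebVisits -> PriceTier <- StoreType
Condition 1 (no descendant of CouponUse in the set): holds — descendants of CouponUse are {BrandLoyalty, PriceTier, Seasonality, StoreType}; none are in {PriorPurchase}.
Condition 2 (every backdoor path blocked by {PriorPurchase}):
  P1: open — no interior node is in the conditioning set.
  P2: blocked at collider PriceTier (neither it nor any descendant is in the conditioning set).
  P3: open — no interior node is in the conditioning set.
  P4: blocked at collider PriceTier (neither it nor any descendant is in the conditioning set).
  P5: blocked at collider PriceTier (neither it nor any descendant is in the conditioning set).
{PriorPurchase} does not satisfy the backdoor criterion.

No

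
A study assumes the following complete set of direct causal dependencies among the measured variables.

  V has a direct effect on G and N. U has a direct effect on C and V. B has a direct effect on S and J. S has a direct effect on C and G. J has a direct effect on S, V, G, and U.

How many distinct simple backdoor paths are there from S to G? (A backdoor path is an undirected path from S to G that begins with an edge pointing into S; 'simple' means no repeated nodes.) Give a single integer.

A backdoor path from S to G is any simple undirected path whose first edge points into S (i.e. leaves S via a parent).
Parents of S: {B, J}.
Enumerating:
  P1: S <- B -> J -> U -> V -> G
  P2: S <- B -> J -> V -> G
  P3: S <- B -> J -> G
  P4: S <- J -> U -> V -> G
  P5: S <- J -> V -> G
  P6: S <- J -> G
That exhausts the simple backdoor paths. Count: 6.

6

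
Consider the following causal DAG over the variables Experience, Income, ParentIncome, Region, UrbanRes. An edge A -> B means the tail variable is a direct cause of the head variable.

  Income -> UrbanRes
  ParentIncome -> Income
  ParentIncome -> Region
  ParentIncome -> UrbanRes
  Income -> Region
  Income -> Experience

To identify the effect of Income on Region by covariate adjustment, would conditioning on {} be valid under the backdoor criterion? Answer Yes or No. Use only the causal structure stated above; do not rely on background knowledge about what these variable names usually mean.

No

Backdoor paths from Income to Region (paths whose first edge points into Income):
  P1: Income <- ParentIncome -> Region
Condition 1 (no descendant of Income in the set): holds — descendants of Income are {Experience, Region, UrbanRes}; none are in {}.
Condition 2 (every backdoor path blocked by {}):
  P1: open — no interior node is in the conditioning set.
{} does not satisfy the backdoor criterion.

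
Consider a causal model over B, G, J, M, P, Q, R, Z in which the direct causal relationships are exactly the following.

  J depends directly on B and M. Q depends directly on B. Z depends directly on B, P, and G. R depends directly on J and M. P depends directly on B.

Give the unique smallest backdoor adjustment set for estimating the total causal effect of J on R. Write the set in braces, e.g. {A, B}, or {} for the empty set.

Variables eligible for adjustment (non-descendants of J, excluding J and R): {B, G, M, P, Q, Z}.
Backdoor paths from J to R:
  P1: J <- M -> R
The empty set is not sufficient: P1 (J <- M -> R) has no collider blocking it and no conditioned non-collider, so it is open.
Try {M}:
  P1: blocked at fork node M ∈ conditioning set.
{M} contains no descendant of J and blocks every backdoor path.
No other singleton works — e.g. {G} leaves P1 open — so {M} is the unique smallest valid adjustment set.

{M}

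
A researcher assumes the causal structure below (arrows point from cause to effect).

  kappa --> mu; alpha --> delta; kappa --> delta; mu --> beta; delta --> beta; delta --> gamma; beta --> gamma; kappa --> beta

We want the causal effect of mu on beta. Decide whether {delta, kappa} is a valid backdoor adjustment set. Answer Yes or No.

Yes

Backdoor paths from mu to beta (paths whose first edge points into mu):
  P1: mu <- kappa -> delta -> beta
  P2: mu <- kappa -> delta -> gamma <- beta
  P3: mu <- kappa -> beta
Condition 1 (no descendant of mu in the set): holds — descendants of mu are {beta, gamma}; none are in {delta, kappa}.
Condition 2 (every backdoor path blocked by {delta, kappa}):
  P1: blocked at fork node kappa ∈ conditioning set.
  P2: blocked at fork node kappa ∈ conditioning set.
  P3: blocked at fork node kappa ∈ conditioning set.
{delta, kappa} satisfies the backdoor criterion.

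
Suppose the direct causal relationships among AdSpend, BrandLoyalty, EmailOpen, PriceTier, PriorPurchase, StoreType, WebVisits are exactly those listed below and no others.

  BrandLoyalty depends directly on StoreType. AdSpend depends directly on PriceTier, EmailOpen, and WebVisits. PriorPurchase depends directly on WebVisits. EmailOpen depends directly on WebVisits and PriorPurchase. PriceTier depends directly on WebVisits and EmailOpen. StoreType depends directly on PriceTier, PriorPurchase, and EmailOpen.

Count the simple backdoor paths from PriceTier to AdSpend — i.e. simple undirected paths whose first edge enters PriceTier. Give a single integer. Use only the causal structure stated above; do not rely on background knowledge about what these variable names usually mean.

8

A backdoor path from PriceTier to AdSpend is any simple undirected path whose first edge points into PriceTier (i.e. leaves PriceTier via a parent).
Parents of PriceTier: {EmailOpen, WebVisits}.
Enumerating:
  P1: PriceTier <- WebVisits -> PriorPurchase -> EmailOpen -> AdSpend
  P2: PriceTier <- WebVisits -> PriorPurchase -> StoreType <- EmailOpen -> AdSpend
  P3: PriceTier <- WebVisits -> EmailOpen -> AdSpend
  P4: PriceTier <- WebVisits -> AdSpend
  P5: PriceTier <- EmailOpen <- WebVisits -> AdSpend
  P6: PriceTier <- EmailOpen <- PriorPurchase <- WebVisits -> AdSpend
  P7: PriceTier <- EmailOpen -> StoreType <- PriorPurchase <- WebVisits -> AdSpend
  P8: PriceTier <- EmailOpen -> AdSpend
That exhausts the simple backdoor paths. Count: 8.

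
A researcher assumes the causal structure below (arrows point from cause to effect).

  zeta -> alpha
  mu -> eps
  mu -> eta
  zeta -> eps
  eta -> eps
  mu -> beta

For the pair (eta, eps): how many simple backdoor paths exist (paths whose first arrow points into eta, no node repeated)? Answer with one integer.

1

A backdoor path from eta to eps is any simple undirected path whose first edge points into eta (i.e. leaves eta via a parent).
Parents of eta: {mu}.
Enumerating:
  P1: eta <- mu -> eps
That exhausts the simple backdoor paths. Count: 1.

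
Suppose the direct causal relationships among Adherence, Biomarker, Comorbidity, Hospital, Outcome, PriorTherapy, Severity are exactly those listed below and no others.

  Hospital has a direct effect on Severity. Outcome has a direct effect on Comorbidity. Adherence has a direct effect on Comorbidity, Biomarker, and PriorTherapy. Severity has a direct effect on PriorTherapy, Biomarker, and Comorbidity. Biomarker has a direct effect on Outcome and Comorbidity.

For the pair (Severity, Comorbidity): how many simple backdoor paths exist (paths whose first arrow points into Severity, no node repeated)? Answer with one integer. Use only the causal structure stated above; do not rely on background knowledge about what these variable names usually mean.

0

A backdoor path from Severity to Comorbidity is any simple undirected path whose first edge points into Severity (i.e. leaves Severity via a parent).
Parents of Severity: {Hospital}.
No simple path from any parent of Severity reaches Comorbidity without revisiting Severity, so there are no backdoor paths.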